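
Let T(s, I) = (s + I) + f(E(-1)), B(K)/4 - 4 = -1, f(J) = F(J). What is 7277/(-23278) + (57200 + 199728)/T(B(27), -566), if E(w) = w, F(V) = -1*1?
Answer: -161751587/349170 ≈ -463.25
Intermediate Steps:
F(V) = -1
f(J) = -1
B(K) = 12 (B(K) = 16 + 4*(-1) = 16 - 4 = 12)
T(s, I) = -1 + I + s (T(s, I) = (s + I) - 1 = (I + s) - 1 = -1 + I + s)
7277/(-23278) + (57200 + 199728)/T(B(27), -566) = 7277/(-23278) + (57200 + 199728)/(-1 - 566 + 12) = 7277*(-1/23278) + 256928/(-555) = -7277/23278 + 256928*(-1/555) = -7277/23278 - 6944/15 = -161751587/349170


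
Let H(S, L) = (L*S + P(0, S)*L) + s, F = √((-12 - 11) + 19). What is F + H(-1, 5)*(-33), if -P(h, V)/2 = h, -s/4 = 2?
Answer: 429 + 2*I ≈ 429.0 + 2.0*I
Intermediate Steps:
s = -8 (s = -4*2 = -8)
P(h, V) = -2*h
F = 2*I (F = √(-23 + 19) = √(-4) = 2*I ≈ 2.0*I)
H(S, L) = -8 + L*S (H(S, L) = (L*S + (-2*0)*L) - 8 = (L*S + 0*L) - 8 = (L*S + 0) - 8 = L*S - 8 = -8 + L*S)
F + H(-1, 5)*(-33) = 2*I + (-8 + 5*(-1))*(-33) = 2*I + (-8 - 5)*(-33) = 2*I - 13*(-33) = 2*I + 429 = 429 + 2*I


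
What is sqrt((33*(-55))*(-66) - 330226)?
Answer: 2*I*sqrt(52609) ≈ 458.73*I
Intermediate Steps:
sqrt((33*(-55))*(-66) - 330226) = sqrt(-1815*(-66) - 330226) = sqrt(119790 - 330226) = sqrt(-210436) = 2*I*sqrt(52609)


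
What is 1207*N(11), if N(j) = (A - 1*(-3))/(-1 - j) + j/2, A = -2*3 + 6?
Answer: 25347/4 ≈ 6336.8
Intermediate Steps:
A = 0 (A = -6 + 6 = 0)
N(j) = j/2 + 3/(-1 - j) (N(j) = (0 - 1*(-3))/(-1 - j) + j/2 = (0 + 3)/(-1 - j) + j*(½) = 3/(-1 - j) + j/2 = j/2 + 3/(-1 - j))
1207*N(11) = 1207*((-6 + 11 + 11²)/(2*(1 + 11))) = 1207*((½)*(-6 + 11 + 121)/12) = 1207*((½)*(1/12)*126) = 1207*(21/4) = 25347/4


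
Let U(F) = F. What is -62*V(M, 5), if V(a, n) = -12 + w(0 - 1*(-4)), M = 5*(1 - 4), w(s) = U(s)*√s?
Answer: 248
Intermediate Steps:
w(s) = s^(3/2) (w(s) = s*√s = s^(3/2))
M = -15 (M = 5*(-3) = -15)
V(a, n) = -4 (V(a, n) = -12 + (0 - 1*(-4))^(3/2) = -12 + (0 + 4)^(3/2) = -12 + 4^(3/2) = -12 + 8 = -4)
-62*V(M, 5) = -62*(-4) = 248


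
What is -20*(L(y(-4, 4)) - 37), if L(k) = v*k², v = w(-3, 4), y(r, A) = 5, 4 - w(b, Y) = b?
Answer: -2760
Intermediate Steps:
w(b, Y) = 4 - b
v = 7 (v = 4 - 1*(-3) = 4 + 3 = 7)
L(k) = 7*k²
-20*(L(y(-4, 4)) - 37) = -20*(7*5² - 37) = -20*(7*25 - 37) = -20*(175 - 37) = -20*138 = -2760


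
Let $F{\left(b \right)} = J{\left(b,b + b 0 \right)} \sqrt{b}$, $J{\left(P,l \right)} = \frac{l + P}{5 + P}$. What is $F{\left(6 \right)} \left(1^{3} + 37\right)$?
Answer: $\frac{456 \sqrt{6}}{11} \approx 101.54$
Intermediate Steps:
$J{\left(P,l \right)} = \frac{P + l}{5 + P}$
$F{\left(b \right)} = \frac{2 b^{\frac{3}{2}}}{5 + b}$ ($F{\left(b \right)} = \frac{b + \left(b + b 0\right)}{5 + b} \sqrt{b} = \frac{b + \left(b + 0\right)}{5 + b} \sqrt{b} = \frac{b + b}{5 + b} \sqrt{b} = \frac{2 b}{5 + b} \sqrt{b} = \frac{2 b^{\frac{3}{2}}}{5 + b}$)
$F{\left(6 \right)} \left(1^{3} + 37\right) = \frac{2 \cdot 6^{\frac{3}{2}}}{5 + 6} \left(1^{3} + 37\right) = \frac{2 \cdot 6 \sqrt{6}}{11} \left(1 + 37\right) = 2 \cdot 6 \sqrt{6} \cdot \frac{1}{11} \cdot 38 = \frac{12 \sqrt{6}}{11} \cdot 38 = \frac{456 \sqrt{6}}{11}$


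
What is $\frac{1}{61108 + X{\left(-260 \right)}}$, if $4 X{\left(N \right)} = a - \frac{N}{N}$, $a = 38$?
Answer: $\frac{4}{244469} \approx 1.6362 \cdot 10^{-5}$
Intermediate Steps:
$X{\left(N \right)} = \frac{37}{4}$ ($X{\left(N \right)} = \frac{38 - \frac{N}{N}}{4} = \frac{38 - 1}{4} = \frac{1}{4} \cdot 37 = \frac{37}{4}$)
$\frac{1}{61108 + X{\left(-260 \right)}} = \frac{1}{61108 + \frac{37}{4}} = \frac{1}{\frac{244469}{4}} = \frac{4}{244469}$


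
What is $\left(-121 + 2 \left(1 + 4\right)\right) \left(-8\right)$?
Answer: $888$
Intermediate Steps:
$\left(-121 + 2 \left(1 + 4\right)\right) \left(-8\right) = \left(-121 + 2 \cdot 5\right) \left(-8\right) = \left(-121 + 10\right) \left(-8\right) = \left(-111\right) \left(-8\right) = 888$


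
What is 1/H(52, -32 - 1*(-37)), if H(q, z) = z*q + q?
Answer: 1/312 ≈ 0.0032051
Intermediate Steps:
H(q, z) = q + q*z (H(q, z) = q*z + q = q + q*z)
1/H(52, -32 - 1*(-37)) = 1/(52*(1 + (-32 - 1*(-37)))) = 1/(52*(1 + (-32 + 37))) = 1/(52*(1 + 5)) = 1/(52*6) = 1/312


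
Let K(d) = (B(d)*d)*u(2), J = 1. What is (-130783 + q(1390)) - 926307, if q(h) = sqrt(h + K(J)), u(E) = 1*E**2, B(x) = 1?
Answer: -1057090 + sqrt(1394) ≈ -1.0571e+6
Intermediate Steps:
u(E) = E**2
K(d) = 4*d (K(d) = (1*d)*2**2 = d*4 = 4*d)
q(h) = sqrt(4 + h) (q(h) = sqrt(h + 4*1) = sqrt(h + 4) = sqrt(4 + h))
(-130783 + q(1390)) - 926307 = (-130783 + sqrt(4 + 1390)) - 926307 = (-130783 + sqrt(1394)) - 926307 = -1057090 + sqrt(1394)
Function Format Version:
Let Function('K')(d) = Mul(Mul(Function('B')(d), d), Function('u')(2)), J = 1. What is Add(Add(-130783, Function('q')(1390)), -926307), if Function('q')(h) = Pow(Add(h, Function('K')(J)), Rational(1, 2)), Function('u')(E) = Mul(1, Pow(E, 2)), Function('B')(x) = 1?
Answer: Add(-1057090, Pow(1394, Rational(1, 2))) ≈ -1.0571e+6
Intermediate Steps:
Function('u')(E) = Pow(E, 2)
Function('K')(d) = Mul(4, d) (Function('K')(d) = Mul(Mul(1, d), Pow(2, 2)) = Mul(d, 4) = Mul(4, d))
Function('q')(h) = Pow(Add(4, h), Rational(1, 2)) (Function('q')(h) = Pow(Add(h, Mul(4, 1)), Rational(1, 2)) = Pow(Add(h, 4), Rational(1, 2)) = Pow(Add(4, h), Rational(1, 2)))
Add(Add(-130783, Function('q')(1390)), -926307) = Add(Add(-130783, Pow(Add(4, 1390), Rational(1, 2))), -926307) = Add(Add(-130783, Pow(1394, Rational(1, 2))), -926307) = Add(-1057090, Pow(1394, Rational(1, 2)))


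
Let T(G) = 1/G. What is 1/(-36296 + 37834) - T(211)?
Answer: -1327/324518 ≈ -0.0040891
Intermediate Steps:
1/(-36296 + 37834) - T(211) = 1/(-36296 + 37834) - 1/211 = 1/1538 - 1*1/211 = 1/1538 - 1/211 = -1327/324518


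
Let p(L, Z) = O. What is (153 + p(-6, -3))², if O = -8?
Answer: 21025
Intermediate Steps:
p(L, Z) = -8
(153 + p(-6, -3))² = (153 - 8)² = 145² = 21025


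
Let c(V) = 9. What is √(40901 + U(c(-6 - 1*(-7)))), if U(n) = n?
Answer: √40910 ≈ 202.26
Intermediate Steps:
√(40901 + U(c(-6 - 1*(-7)))) = √(40901 + 9) = √40910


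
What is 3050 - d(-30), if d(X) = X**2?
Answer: 2150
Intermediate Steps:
3050 - d(-30) = 3050 - 1*(-30)**2 = 3050 - 1*900 = 3050 - 900 = 2150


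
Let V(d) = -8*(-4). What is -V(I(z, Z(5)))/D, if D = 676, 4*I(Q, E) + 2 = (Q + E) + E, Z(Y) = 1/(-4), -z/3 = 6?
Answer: -8/169 ≈ -0.047337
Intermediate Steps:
z = -18 (z = -3*6 = -18)
Z(Y) = -¼
I(Q, E) = -½ + E/2 + Q/4 (I(Q, E) = -½ + ((Q + E) + E)/4 = -½ + ((E + Q) + E)/4 = -½ + (Q + 2*E)/4 = -½ + (E/2 + Q/4) = -½ + E/2 + Q/4)
V(d) = 32
-V(I(z, Z(5)))/D = -32/676 = -1*8/169 = -8/169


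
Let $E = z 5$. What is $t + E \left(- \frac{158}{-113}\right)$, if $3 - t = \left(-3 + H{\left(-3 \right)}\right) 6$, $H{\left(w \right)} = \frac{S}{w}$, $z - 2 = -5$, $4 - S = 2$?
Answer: $\frac{455}{113} \approx 4.0266$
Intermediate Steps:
$S = 2$ ($S = 4 - 2 = 2$)
$z = -3$ ($z = 2 - 5 = -3$)
$H{\left(w \right)} = \frac{2}{w}$
$E = -15$ ($E = \left(-3\right) 5 = -15$)
$t = 25$ ($t = 3 - \left(-3 + \frac{2}{-3}\right) 6 = 3 - \left(-3 + 2 \left(- \frac{1}{3}\right)\right) 6 = 3 - \left(-3 - \frac{2}{3}\right) 6 = 3 - \left(- \frac{11}{3}\right) 6 = 3 - -22 = 3 + 22 = 25$)
$t + E \left(- \frac{158}{-113}\right) = 25 - 15 \left(- \frac{158}{-113}\right) = 25 - 15 \left(\left(-158\right) \left(- \frac{1}{113}\right)\right) = 25 - \frac{2370}{113} = \frac{455}{113}$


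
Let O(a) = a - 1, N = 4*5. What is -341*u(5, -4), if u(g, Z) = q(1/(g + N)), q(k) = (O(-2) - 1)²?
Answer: -5456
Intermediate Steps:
N = 20
O(a) = -1 + a
q(k) = 16 (q(k) = ((-1 - 2) - 1)² = (-3 - 1)² = (-4)² = 16)
u(g, Z) = 16
-341*u(5, -4) = -341*16 = -5456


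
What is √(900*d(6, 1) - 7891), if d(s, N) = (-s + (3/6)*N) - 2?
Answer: 121*I ≈ 121.0*I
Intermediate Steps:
d(s, N) = -2 + N/2 - s (d(s, N) = (-s + (3*(⅙))*N) - 2 = (-s + N/2) - 2 = (N/2 - s) - 2 = -2 + N/2 - s)
√(900*d(6, 1) - 7891) = √(900*(-2 + (½)*1 - 1*6) - 7891) = √(900*(-2 + ½ - 6) - 7891) = √(900*(-15/2) - 7891) = √(-6750 - 7891) = √(-14641) = 121*I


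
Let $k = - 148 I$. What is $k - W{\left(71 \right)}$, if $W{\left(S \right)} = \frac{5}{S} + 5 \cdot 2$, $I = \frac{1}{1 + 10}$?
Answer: $- \frac{18373}{781} \approx -23.525$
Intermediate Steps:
$I = \frac{1}{11} \approx 0.090909$
$W{\left(S \right)} = 10 + \frac{5}{S}$ ($W{\left(S \right)} = \frac{5}{S} + 10 = 10 + \frac{5}{S}$)
$k = - \frac{148}{11}$ ($k = \left(-148\right) \frac{1}{11} = - \frac{148}{11} \approx -13.455$)
$k - W{\left(71 \right)} = - \frac{148}{11} - \left(10 + \frac{5}{71}\right) = - \frac{148}{11} - \frac{715}{71} = - \frac{18373}{781}$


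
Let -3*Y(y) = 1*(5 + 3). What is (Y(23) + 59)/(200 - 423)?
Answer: -169/669 ≈ -0.25262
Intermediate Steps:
Y(y) = -8/3 (Y(y) = -(5 + 3)/3 = -8/3)
(Y(23) + 59)/(200 - 423) = (-8/3 + 59)/(200 - 423) = (169/3)/(-223) = (169/3)*(-1/223) = -169/669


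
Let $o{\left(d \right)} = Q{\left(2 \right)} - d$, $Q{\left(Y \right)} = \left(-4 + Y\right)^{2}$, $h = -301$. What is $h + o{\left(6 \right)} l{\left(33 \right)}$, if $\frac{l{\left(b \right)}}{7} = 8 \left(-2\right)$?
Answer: $-77$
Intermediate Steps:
$l{\left(b \right)} = -112$ ($l{\left(b \right)} = 7 \cdot 8 \left(-2\right) = 7 \left(-16\right) = -112$)
$o{\left(d \right)} = 4 - d$ ($o{\left(d \right)} = \left(-4 + 2\right)^{2} - d = \left(-2\right)^{2} - d = 4 - d$)
$h + o{\left(6 \right)} l{\left(33 \right)} = -301 + \left(4 - 6\right) \left(-112\right) = -301 - -224 = -301 + 224 = -77$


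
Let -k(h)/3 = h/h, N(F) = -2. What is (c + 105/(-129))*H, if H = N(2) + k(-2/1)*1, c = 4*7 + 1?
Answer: -6060/43 ≈ -140.93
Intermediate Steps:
c = 29 (c = 28 + 1 = 29)
k(h) = -3 (k(h) = -3*h/h = -3*1 = -3)
H = -5 (H = -2 - 3*1 = -2 - 3 = -5)
(c + 105/(-129))*H = (29 + 105/(-129))*(-5) = (29 + 105*(-1/129))*(-5) = (29 - 35/43)*(-5) = (1212/43)*(-5) = -6060/43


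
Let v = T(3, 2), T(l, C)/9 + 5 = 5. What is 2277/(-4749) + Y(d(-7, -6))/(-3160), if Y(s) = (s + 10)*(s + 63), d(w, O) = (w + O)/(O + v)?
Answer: -131527409/180082080 ≈ -0.73037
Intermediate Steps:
T(l, C) = 0 (T(l, C) = -45 + 9*5 = -45 + 45 = 0)
v = 0
d(w, O) = (O + w)/O (d(w, O) = (w + O)/(O + 0) = (O + w)/O)
Y(s) = (10 + s)*(63 + s)
2277/(-4749) + Y(d(-7, -6))/(-3160) = 2277/(-4749) + (630 + ((-6 - 7)/(-6))² + 73*((-6 - 7)/(-6)))/(-3160) = 2277*(-1/4749) + (630 + (-⅙*(-13))² + 73*(-⅙*(-13)))*(-1/3160) = -759/1583 + (630 + (13/6)² + 73*(13/6))*(-1/3160) = -759/1583 + (630 + 169/36 + 949/6)*(-1/3160) = -759/1583 + (28543/36)*(-1/3160) = -759/1583 - 28543/113760 = -131527409/180082080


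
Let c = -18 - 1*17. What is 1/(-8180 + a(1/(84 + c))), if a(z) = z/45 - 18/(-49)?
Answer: -2205/18036089 ≈ -0.00012225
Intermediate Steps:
c = -35 (c = -18 - 17 = -35)
a(z) = 18/49 + z/45 (a(z) = z*(1/45) - 18*(-1/49) = z/45 + 18/49 = 18/49 + z/45)
1/(-8180 + a(1/(84 + c))) = 1/(-8180 + (18/49 + 1/(45*(84 - 35)))) = 1/(-8180 + (18/49 + (1/45)/49)) = 1/(-8180 + (18/49 + (1/45)*(1/49))) = 1/(-8180 + (18/49 + 1/2205)) = 1/(-8180 + 811/2205) = 1/(-18036089/2205) = -2205/18036089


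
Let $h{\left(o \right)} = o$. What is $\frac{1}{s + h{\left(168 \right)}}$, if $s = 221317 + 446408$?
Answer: $\frac{1}{667893} \approx 1.4972 \cdot 10^{-6}$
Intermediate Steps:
$s = 667725$
$\frac{1}{s + h{\left(168 \right)}} = \frac{1}{667725 + 168} = \frac{1}{667893}$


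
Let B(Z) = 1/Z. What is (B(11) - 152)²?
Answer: 2792241/121 ≈ 23076.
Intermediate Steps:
(B(11) - 152)² = (1/11 - 152)² = (-1671/11)² = 2792241/121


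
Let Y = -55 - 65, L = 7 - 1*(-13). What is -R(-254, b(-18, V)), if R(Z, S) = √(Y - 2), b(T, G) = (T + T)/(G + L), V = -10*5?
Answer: -I*√122 ≈ -11.045*I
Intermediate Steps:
V = -50
L = 20 (L = 7 + 13 = 20)
Y = -120
b(T, G) = 2*T/(20 + G) (b(T, G) = (T + T)/(G + 20) = (2*T)/(20 + G) = 2*T/(20 + G))
R(Z, S) = I*√122 (R(Z, S) = √(-120 - 2) = √(-122) = I*√122)
-R(-254, b(-18, V)) = -I*√122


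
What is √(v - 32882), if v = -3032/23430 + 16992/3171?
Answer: I*√5041081456468598310/12382755 ≈ 181.32*I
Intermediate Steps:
v = 64751348/12382755 (v = -3032*1/23430 + 16992*(1/3171) = -1516/11715 + 5664/1057 = 64751348/12382755 ≈ 5.2292)
√(v - 32882) = √(64751348/12382755 - 32882) = √(-407104998562/12382755) = I*√5041081456468598310/12382755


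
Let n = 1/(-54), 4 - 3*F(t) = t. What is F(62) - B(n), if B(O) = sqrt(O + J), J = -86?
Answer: -58/3 - I*sqrt(27870)/18 ≈ -19.333 - 9.2746*I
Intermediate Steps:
F(t) = 4/3 - t/3
n = -1/54 ≈ -0.018519
B(O) = sqrt(-86 + O) (B(O) = sqrt(O - 86) = sqrt(-86 + O))
F(62) - B(n) = (4/3 - 1/3*62) - sqrt(-86 - 1/54) = (4/3 - 62/3) - sqrt(-4645/54) = -58/3 - I*sqrt(27870)/18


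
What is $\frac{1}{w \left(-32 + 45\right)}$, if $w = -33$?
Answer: $- \frac{1}{429} \approx -0.002331$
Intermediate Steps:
$\frac{1}{w \left(-32 + 45\right)} = \frac{1}{\left(-33\right) \left(-32 + 45\right)} = \frac{1}{\left(-33\right) 13} = \frac{1}{-429} = - \frac{1}{429}$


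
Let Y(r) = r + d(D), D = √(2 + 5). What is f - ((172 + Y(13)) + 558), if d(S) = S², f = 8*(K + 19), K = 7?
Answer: -542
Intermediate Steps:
D = √7 ≈ 2.6458
f = 208 (f = 8*(7 + 19) = 8*26 = 208)
Y(r) = 7 + r (Y(r) = r + (√7)² = r + 7 = 7 + r)
f - ((172 + Y(13)) + 558) = 208 - ((172 + (7 + 13)) + 558) = 208 - ((172 + 20) + 558) = 208 - (192 + 558) = 208 - 1*750 = 208 - 750 = -542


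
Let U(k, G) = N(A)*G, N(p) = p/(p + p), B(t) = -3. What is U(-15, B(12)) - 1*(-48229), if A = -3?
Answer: 96455/2 ≈ 48228.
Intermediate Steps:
N(p) = ½ (N(p) = p/((2*p)) = (1/(2*p))*p = ½)
U(k, G) = G/2
U(-15, B(12)) - 1*(-48229) = (½)*(-3) - 1*(-48229) = -3/2 + 48229 = 96455/2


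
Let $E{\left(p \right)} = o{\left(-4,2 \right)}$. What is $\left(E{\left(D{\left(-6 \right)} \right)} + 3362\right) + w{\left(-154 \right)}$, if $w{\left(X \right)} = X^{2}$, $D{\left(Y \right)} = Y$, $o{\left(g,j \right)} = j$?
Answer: $27080$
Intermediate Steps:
$E{\left(p \right)} = 2$
$\left(E{\left(D{\left(-6 \right)} \right)} + 3362\right) + w{\left(-154 \right)} = \left(2 + 3362\right) + \left(-154\right)^{2} = 3364 + 23716 = 27080$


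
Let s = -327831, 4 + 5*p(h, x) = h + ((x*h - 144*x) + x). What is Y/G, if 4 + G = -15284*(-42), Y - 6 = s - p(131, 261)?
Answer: -81806/160481 ≈ -0.50976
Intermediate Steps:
p(h, x) = -⅘ - 143*x/5 + h/5 + h*x/5 (p(h, x) = -⅘ + (h + ((x*h - 144*x) + x))/5 = -⅘ + (h + ((h*x - 144*x) + x))/5 = -⅘ + (h + ((-144*x + h*x) + x))/5 = -⅘ + (h + (-143*x + h*x))/5 = -⅘ + (h - 143*x + h*x)/5 = -⅘ + (-143*x/5 + h/5 + h*x/5) = -⅘ - 143*x/5 + h/5 + h*x/5)
Y = -327224 (Y = 6 + (-327831 - (-⅘ - 143/5*261 + (⅕)*131 + (⅕)*131*261)) = 6 + (-327831 - (-⅘ - 37323/5 + 131/5 + 34191/5)) = 6 + (-327831 - 1*(-601)) = 6 + (-327831 + 601) = 6 - 327230 = -327224)
G = 641924 (G = -4 - 15284*(-42) = -4 + 641928 = 641924)
Y/G = -327224/641924 = -327224*1/641924 = -81806/160481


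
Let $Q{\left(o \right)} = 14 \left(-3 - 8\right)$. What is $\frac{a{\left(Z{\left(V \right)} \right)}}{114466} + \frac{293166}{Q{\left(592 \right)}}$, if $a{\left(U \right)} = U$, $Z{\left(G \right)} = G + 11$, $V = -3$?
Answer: $- \frac{762671321}{400631} \approx -1903.7$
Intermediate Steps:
$Z{\left(G \right)} = 11 + G$
$Q{\left(o \right)} = -154$ ($Q{\left(o \right)} = 14 \left(-11\right) = -154$)
$\frac{a{\left(Z{\left(V \right)} \right)}}{114466} + \frac{293166}{Q{\left(592 \right)}} = \frac{11 - 3}{114466} + \frac{293166}{-154} = 8 \cdot \frac{1}{114466} + 293166 \left(- \frac{1}{154}\right) = \frac{4}{57233} - \frac{146583}{77} = - \frac{762671321}{400631}$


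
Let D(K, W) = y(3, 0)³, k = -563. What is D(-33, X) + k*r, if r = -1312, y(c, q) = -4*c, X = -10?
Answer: 736928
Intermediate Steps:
D(K, W) = -1728 (D(K, W) = (-4*3)³ = (-12)³ = -1728)
D(-33, X) + k*r = -1728 - 563*(-1312) = -1728 + 738656 = 736928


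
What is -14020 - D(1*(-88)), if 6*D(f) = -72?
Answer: -14008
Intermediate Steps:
D(f) = -12 (D(f) = (1/6)*(-72) = -12)
-14020 - D(1*(-88)) = -14020 - 1*(-12) = -14020 + 12 = -14008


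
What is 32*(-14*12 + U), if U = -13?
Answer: -5792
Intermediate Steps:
32*(-14*12 + U) = 32*(-14*12 - 13) = 32*(-168 - 13) = 32*(-181) = -5792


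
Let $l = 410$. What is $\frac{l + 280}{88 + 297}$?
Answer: $\frac{138}{77} \approx 1.7922$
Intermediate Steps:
$\frac{l + 280}{88 + 297} = \frac{410 + 280}{88 + 297} = \frac{690}{385} = 690 \cdot \frac{1}{385} = \frac{138}{77}$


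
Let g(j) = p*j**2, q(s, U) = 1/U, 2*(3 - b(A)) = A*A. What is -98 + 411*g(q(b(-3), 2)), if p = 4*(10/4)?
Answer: 1859/2 ≈ 929.50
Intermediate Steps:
b(A) = 3 - A**2/2 (b(A) = 3 - A*A/2 = 3 - A**2/2)
p = 10 (p = 4*(10*(1/4)) = 4*(5/2) = 10)
g(j) = 10*j**2
-98 + 411*g(q(b(-3), 2)) = -98 + 411*(10*(1/2)**2) = -98 + 411*(10*(1/4)) = -98 + 411*(5/2) = -98 + 2055/2 = 1859/2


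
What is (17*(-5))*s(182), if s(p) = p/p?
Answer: -85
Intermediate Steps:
s(p) = 1
(17*(-5))*s(182) = (17*(-5))*1 = -85*1 = -85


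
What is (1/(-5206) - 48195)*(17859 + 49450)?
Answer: -16888041536839/5206 ≈ -3.2440e+9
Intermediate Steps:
(1/(-5206) - 48195)*(17859 + 49450) = (-1/5206 - 48195)*67309 = -250903171/5206*67309 = -16888041536839/5206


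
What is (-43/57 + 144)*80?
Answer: 653200/57 ≈ 11460.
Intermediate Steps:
(-43/57 + 144)*80 = (8165/57)*80 = 653200/57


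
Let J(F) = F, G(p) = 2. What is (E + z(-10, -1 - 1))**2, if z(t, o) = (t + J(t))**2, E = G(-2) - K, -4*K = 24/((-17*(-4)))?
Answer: 186896241/1156 ≈ 1.6168e+5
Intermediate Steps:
K = -3/34 (K = -6/((-17*(-4))) = -6/68 = -1/4*6/17 = -3/34 ≈ -0.088235)
E = 71/34 (E = 2 - 1*(-3/34) = 2 + 3/34 = 71/34 ≈ 2.0882)
z(t, o) = 4*t**2 (z(t, o) = (t + t)**2 = (2*t)**2 = 4*t**2)
(E + z(-10, -1 - 1))**2 = (71/34 + 4*(-10)**2)**2 = (71/34 + 4*100)**2 = (71/34 + 400)**2 = (13671/34)**2 = 186896241/1156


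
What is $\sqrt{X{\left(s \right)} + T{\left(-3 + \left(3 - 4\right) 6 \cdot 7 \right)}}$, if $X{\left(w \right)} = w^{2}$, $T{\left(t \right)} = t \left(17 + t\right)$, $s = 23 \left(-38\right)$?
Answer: $4 \sqrt{47821} \approx 874.72$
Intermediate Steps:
$s = -874$
$\sqrt{X{\left(s \right)} + T{\left(-3 + \left(3 - 4\right) 6 \cdot 7 \right)}} = \sqrt{\left(-874\right)^{2} + \left(-3 + \left(3 - 4\right) 6 \cdot 7\right) \left(17 + \left(-3 + \left(3 - 4\right) 6 \cdot 7\right)\right)} = \sqrt{763876 + \left(-3 + \left(3 - 4\right) 42\right) \left(17 + \left(-3 + \left(3 - 4\right) 42\right)\right)} = \sqrt{763876 + \left(-3 - 42\right) \left(17 - 45\right)} = \sqrt{763876 - 45 \left(17 - 45\right)} = \sqrt{763876 - -1260} = \sqrt{763876 + 1260} = \sqrt{765136} = 4 \sqrt{47821}$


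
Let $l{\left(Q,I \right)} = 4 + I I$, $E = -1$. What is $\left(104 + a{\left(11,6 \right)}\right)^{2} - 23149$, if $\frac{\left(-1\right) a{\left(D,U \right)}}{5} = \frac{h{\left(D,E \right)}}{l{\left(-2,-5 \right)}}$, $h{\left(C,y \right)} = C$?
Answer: $- \frac{10700788}{841} \approx -12724.0$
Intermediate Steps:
$l{\left(Q,I \right)} = 4 + I^{2}$
$a{\left(D,U \right)} = - \frac{5 D}{29}$ ($a{\left(D,U \right)} = - 5 \frac{D}{4 + \left(-5\right)^{2}} = - 5 \frac{D}{4 + 25} = - 5 \frac{D}{29} = - \frac{5 D}{29}$)
$\left(104 + a{\left(11,6 \right)}\right)^{2} - 23149 = \left(104 - \frac{55}{29}\right)^{2} - 23149 = \left(\frac{2961}{29}\right)^{2} - 23149 = \frac{8767521}{841} - 23149 = - \frac{10700788}{841}$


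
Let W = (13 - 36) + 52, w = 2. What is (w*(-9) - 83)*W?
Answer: -2929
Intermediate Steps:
W = 29 (W = -23 + 52 = 29)
(w*(-9) - 83)*W = (2*(-9) - 83)*29 = (-18 - 83)*29 = -101*29 = -2929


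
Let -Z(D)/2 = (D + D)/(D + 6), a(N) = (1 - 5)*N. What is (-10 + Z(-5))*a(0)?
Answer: 0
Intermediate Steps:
a(N) = -4*N
Z(D) = -4*D/(6 + D) (Z(D) = -2*(D + D)/(D + 6) = -2*2*D/(6 + D) = -4*D/(6 + D))
(-10 + Z(-5))*a(0) = (-10 - 4*(-5)/(6 - 5))*(-4*0) = (-10 - 4*(-5)/1)*0 = (-10 - 4*(-5)*1)*0 = (-10 + 20)*0 = 10*0 = 0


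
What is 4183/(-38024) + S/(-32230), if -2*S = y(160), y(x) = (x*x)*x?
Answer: 7773833391/122551352 ≈ 63.433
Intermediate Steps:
y(x) = x³ (y(x) = x²*x = x³)
S = -2048000 (S = -½*160³ = -½*4096000 = -2048000)
4183/(-38024) + S/(-32230) = 4183/(-38024) - 2048000/(-32230) = 4183*(-1/38024) - 2048000*(-1/32230) = -4183/38024 + 204800/3223 = 7773833391/122551352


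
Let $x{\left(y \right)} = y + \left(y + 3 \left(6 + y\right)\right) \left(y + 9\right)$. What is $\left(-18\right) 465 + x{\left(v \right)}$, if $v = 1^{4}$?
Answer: $-8149$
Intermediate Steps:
$v = 1$
$x{\left(y \right)} = y + \left(9 + y\right) \left(18 + 4 y\right)$ ($x{\left(y \right)} = y + \left(y + \left(18 + 3 y\right)\right) \left(9 + y\right) = y + \left(18 + 4 y\right) \left(9 + y\right) = y + \left(9 + y\right) \left(18 + 4 y\right)$)
$\left(-18\right) 465 + x{\left(v \right)} = \left(-18\right) 465 + \left(162 + 4 \cdot 1^{2} + 55 \cdot 1\right) = -8370 + \left(162 + 4 \cdot 1 + 55\right) = -8370 + \left(162 + 4 + 55\right) = -8370 + 221 = -8149$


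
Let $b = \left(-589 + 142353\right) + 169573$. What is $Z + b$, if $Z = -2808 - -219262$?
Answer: $527791$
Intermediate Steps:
$b = 311337$ ($b = 141764 + 169573 = 311337$)
$Z = 216454$ ($Z = -2808 + 219262 = 216454$)
$Z + b = 216454 + 311337 = 527791$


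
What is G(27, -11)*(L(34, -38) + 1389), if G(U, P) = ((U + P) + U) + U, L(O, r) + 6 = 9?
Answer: 97440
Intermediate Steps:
L(O, r) = 3 (L(O, r) = -6 + 9 = 3)
G(U, P) = P + 3*U (G(U, P) = ((P + U) + U) + U = (P + 2*U) + U = P + 3*U)
G(27, -11)*(L(34, -38) + 1389) = (-11 + 3*27)*(3 + 1389) = (-11 + 81)*1392 = 70*1392 = 97440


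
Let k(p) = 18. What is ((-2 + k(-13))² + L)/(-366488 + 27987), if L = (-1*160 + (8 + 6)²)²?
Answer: -1552/338501 ≈ -0.0045849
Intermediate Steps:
L = 1296 (L = (-160 + 14²)² = (-160 + 196)² = 36² = 1296)
((-2 + k(-13))² + L)/(-366488 + 27987) = ((-2 + 18)² + 1296)/(-366488 + 27987) = (16² + 1296)/(-338501) = (256 + 1296)*(-1/338501) = 1552*(-1/338501) = -1552/338501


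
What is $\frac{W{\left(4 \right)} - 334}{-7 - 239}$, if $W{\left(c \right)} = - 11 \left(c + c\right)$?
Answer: $\frac{211}{123} \approx 1.7154$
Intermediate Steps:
$W{\left(c \right)} = - 22 c$ ($W{\left(c \right)} = - 11 \cdot 2 c = - 22 c$)
$\frac{W{\left(4 \right)} - 334}{-7 - 239} = \frac{\left(-22\right) 4 - 334}{-7 - 239} = \frac{-88 - 334}{-246} = \left(-422\right) \left(- \frac{1}{246}\right) = \frac{211}{123}$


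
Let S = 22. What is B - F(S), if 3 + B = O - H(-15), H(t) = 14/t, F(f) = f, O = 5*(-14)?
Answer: -1411/15 ≈ -94.067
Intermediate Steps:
O = -70
B = -1081/15 (B = -3 + (-70 - 14/(-15)) = -3 + (-70 - 14*(-1)/15) = -3 + (-70 - 1*(-14/15)) = -3 + (-70 + 14/15) = -3 - 1036/15 = -1081/15 ≈ -72.067)
B - F(S) = -1081/15 - 1*22 = -1081/15 - 22 = -1411/15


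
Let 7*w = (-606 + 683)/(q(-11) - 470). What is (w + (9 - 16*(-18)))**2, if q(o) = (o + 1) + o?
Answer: 21262305856/241081 ≈ 88196.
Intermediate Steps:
q(o) = 1 + 2*o (q(o) = (1 + o) + o = 1 + 2*o)
w = -11/491 (w = ((-606 + 683)/((1 + 2*(-11)) - 470))/7 = (77/((1 - 22) - 470))/7 = (77/(-21 - 470))/7 = (77/(-491))/7 = (77*(-1/491))/7 = (1/7)*(-77/491) = -11/491 ≈ -0.022403)
(w + (9 - 16*(-18)))**2 = (-11/491 + (9 - 16*(-18)))**2 = (-11/491 + (9 + 288))**2 = (-11/491 + 297)**2 = (145816/491)**2 = 21262305856/241081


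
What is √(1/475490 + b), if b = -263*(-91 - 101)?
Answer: √11416678012565090/475490 ≈ 224.71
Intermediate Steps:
b = 50496 (b = -263*(-192) = 50496)
√(1/475490 + b) = √(1/475490 + 50496) = √(24010343041/475490) = √11416678012565090/475490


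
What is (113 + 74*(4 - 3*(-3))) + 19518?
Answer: 20593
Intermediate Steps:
(113 + 74*(4 - 3*(-3))) + 19518 = (113 + 74*(4 + 9)) + 19518 = (113 + 74*13) + 19518 = (113 + 962) + 19518 = 1075 + 19518 = 20593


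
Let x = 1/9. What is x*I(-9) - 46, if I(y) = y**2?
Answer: -37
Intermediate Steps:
x = 1/9 ≈ 0.11111
x*I(-9) - 46 = (1/9)*(-9)**2 - 46 = (1/9)*81 - 46 = 9 - 46 = -37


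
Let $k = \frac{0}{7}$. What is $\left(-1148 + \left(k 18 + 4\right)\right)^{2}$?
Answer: $1308736$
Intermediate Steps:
$k = 0$ ($k = 0 \cdot \frac{1}{7} = 0$)
$\left(-1148 + \left(k 18 + 4\right)\right)^{2} = \left(-1148 + \left(0 \cdot 18 + 4\right)\right)^{2} = \left(-1148 + \left(0 + 4\right)\right)^{2} = \left(-1148 + 4\right)^{2} = \left(-1144\right)^{2} = 1308736$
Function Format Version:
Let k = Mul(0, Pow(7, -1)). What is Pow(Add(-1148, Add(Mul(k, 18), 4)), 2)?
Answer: 1308736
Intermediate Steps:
k = 0 (k = Mul(0, Rational(1, 7)) = 0)
Pow(Add(-1148, Add(Mul(k, 18), 4)), 2) = Pow(Add(-1148, Add(Mul(0, 18), 4)), 2) = Pow(Add(-1148, Add(0, 4)), 2) = Pow(Add(-1148, 4), 2) = Pow(-1144, 2) = 1308736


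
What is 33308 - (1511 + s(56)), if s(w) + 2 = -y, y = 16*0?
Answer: 31799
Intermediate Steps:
y = 0
s(w) = -2 (s(w) = -2 - 1*0 = -2 + 0 = -2)
33308 - (1511 + s(56)) = 33308 - (1511 - 2) = 33308 - 1*1509 = 33308 - 1509 = 31799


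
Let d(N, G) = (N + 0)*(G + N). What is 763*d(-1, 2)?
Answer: -763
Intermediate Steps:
d(N, G) = N*(G + N)
763*d(-1, 2) = 763*(-(2 - 1)) = 763*(-1*1) = 763*(-1) = -763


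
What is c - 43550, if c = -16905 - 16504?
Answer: -76959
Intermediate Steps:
c = -33409
c - 43550 = -33409 - 43550 = -76959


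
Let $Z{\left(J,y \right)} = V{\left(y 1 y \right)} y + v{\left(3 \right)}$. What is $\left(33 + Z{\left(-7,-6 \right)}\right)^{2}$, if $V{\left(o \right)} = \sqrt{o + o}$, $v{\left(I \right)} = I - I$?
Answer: $3681 - 2376 \sqrt{2} \approx 320.83$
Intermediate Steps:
$v{\left(I \right)} = 0$
$V{\left(o \right)} = \sqrt{2} \sqrt{o}$ ($V{\left(o \right)} = \sqrt{2 o} = \sqrt{2} \sqrt{o}$)
$Z{\left(J,y \right)} = y \sqrt{2} \sqrt{y^{2}}$ ($Z{\left(J,y \right)} = \sqrt{2} \sqrt{y 1 y} y + 0 = \sqrt{2} \sqrt{y y} y + 0 = \sqrt{2} \sqrt{y^{2}} y + 0 = y \sqrt{2} \sqrt{y^{2}} + 0 = y \sqrt{2} \sqrt{y^{2}}$)
$\left(33 + Z{\left(-7,-6 \right)}\right)^{2} = \left(33 - 6 \sqrt{2} \sqrt{\left(-6\right)^{2}}\right)^{2} = \left(33 - 6 \sqrt{2} \sqrt{36}\right)^{2} = \left(33 - 6 \sqrt{2} \cdot 6\right)^{2} = \left(33 - 36 \sqrt{2}\right)^{2}$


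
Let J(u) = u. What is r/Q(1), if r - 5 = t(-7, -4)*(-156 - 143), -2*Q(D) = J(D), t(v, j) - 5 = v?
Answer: -1206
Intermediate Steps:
t(v, j) = 5 + v
Q(D) = -D/2
r = 603 (r = 5 + (5 - 7)*(-156 - 143) = 5 - 2*(-299) = 5 + 598 = 603)
r/Q(1) = 603/((-½*1)) = 603/(-½) = 603*(-2) = -1206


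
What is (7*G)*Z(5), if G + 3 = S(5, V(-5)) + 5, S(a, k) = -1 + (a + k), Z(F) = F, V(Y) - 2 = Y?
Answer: 105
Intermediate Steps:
V(Y) = 2 + Y
S(a, k) = -1 + a + k
G = 3 (G = -3 + ((-1 + 5 + (2 - 5)) + 5) = -3 + ((-1 + 5 - 3) + 5) = -3 + (1 + 5) = -3 + 6 = 3)
(7*G)*Z(5) = (7*3)*5 = 21*5 = 105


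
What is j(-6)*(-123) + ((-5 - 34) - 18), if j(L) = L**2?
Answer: -4485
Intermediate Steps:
j(-6)*(-123) + ((-5 - 34) - 18) = (-6)**2*(-123) + ((-5 - 34) - 18) = 36*(-123) + (-39 - 18) = -4428 - 57 = -4485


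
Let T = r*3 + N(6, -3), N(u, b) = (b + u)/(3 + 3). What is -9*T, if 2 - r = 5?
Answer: 153/2 ≈ 76.500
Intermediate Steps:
N(u, b) = b/6 + u/6 (N(u, b) = (b + u)/6 = (b + u)*(1/6) = b/6 + u/6)
r = -3 (r = 2 - 1*5 = 2 - 5 = -3)
T = -17/2 (T = -3*3 + ((1/6)*(-3) + (1/6)*6) = -9 + (-1/2 + 1) = -9 + 1/2 = -17/2 ≈ -8.5000)
-9*T = -9*(-17/2) = 153/2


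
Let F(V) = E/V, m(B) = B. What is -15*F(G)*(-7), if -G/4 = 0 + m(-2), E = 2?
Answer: 105/4 ≈ 26.250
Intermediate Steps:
G = 8 (G = -4*(0 - 2) = -4*(-2) = 8)
F(V) = 2/V
-15*F(G)*(-7) = -30/8*(-7) = -15*¼*(-7) = -15/4*(-7) = 105/4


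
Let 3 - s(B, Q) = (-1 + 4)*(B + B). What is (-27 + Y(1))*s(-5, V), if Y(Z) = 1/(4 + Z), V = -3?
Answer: -4422/5 ≈ -884.40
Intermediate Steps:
s(B, Q) = 3 - 6*B (s(B, Q) = 3 - (-1 + 4)*(B + B) = 3 - 3*2*B = 3 - 6*B)
(-27 + Y(1))*s(-5, V) = (-27 + 1/(4 + 1))*(3 - 6*(-5)) = (-27 + 1/5)*(3 + 30) = (-27 + ⅕)*33 = -134/5*33 = -4422/5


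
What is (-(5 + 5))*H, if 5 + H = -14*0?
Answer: 50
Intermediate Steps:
H = -5 (H = -5 - 14*0 = -5 + 0 = -5)
(-(5 + 5))*H = -(5 + 5)*(-5) = -1*10*(-5) = -10*(-5) = 50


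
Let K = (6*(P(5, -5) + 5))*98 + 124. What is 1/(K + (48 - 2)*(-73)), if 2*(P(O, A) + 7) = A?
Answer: -1/5880 ≈ -0.00017007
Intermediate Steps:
P(O, A) = -7 + A/2
K = -2522 (K = (6*((-7 + (½)*(-5)) + 5))*98 + 124 = (6*((-7 - 5/2) + 5))*98 + 124 = (6*(-19/2 + 5))*98 + 124 = (6*(-9/2))*98 + 124 = -27*98 + 124 = -2646 + 124 = -2522)
1/(K + (48 - 2)*(-73)) = 1/(-2522 + (48 - 2)*(-73)) = 1/(-2522 + 46*(-73)) = 1/(-2522 - 3358) = 1/(-5880) = -1/5880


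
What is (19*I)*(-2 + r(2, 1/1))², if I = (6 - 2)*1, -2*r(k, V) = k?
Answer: 684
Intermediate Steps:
r(k, V) = -k/2
I = 4 (I = 4*1 = 4)
(19*I)*(-2 + r(2, 1/1))² = (19*4)*(-2 - ½*2)² = 76*(-2 - 1)² = 76*(-3)² = 76*9 = 684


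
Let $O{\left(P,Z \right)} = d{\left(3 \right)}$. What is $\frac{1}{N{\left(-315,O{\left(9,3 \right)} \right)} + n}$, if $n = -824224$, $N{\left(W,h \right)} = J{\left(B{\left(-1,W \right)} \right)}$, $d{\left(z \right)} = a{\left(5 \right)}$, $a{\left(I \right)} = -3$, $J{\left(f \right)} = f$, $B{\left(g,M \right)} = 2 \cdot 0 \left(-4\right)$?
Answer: $- \frac{1}{824224} \approx -1.2133 \cdot 10^{-6}$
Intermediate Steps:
$B{\left(g,M \right)} = 0$ ($B{\left(g,M \right)} = 0 \left(-4\right) = 0$)
$d{\left(z \right)} = -3$
$O{\left(P,Z \right)} = -3$
$N{\left(W,h \right)} = 0$
$\frac{1}{N{\left(-315,O{\left(9,3 \right)} \right)} + n} = \frac{1}{0 - 824224} = \frac{1}{-824224} = - \frac{1}{824224}$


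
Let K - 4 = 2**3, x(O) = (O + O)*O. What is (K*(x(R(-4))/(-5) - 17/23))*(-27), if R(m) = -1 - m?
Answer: 161676/115 ≈ 1405.9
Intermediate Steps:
x(O) = 2*O**2 (x(O) = (2*O)*O = 2*O**2)
K = 12 (K = 4 + 2**3 = 4 + 8 = 12)
(K*(x(R(-4))/(-5) - 17/23))*(-27) = (12*((2*(-1 - 1*(-4))**2)/(-5) - 17/23))*(-27) = (12*((2*(-1 + 4)**2)*(-1/5) - 17*1/23))*(-27) = (12*((2*3**2)*(-1/5) - 17/23))*(-27) = (12*((2*9)*(-1/5) - 17/23))*(-27) = (12*(18*(-1/5) - 17/23))*(-27) = (12*(-18/5 - 17/23))*(-27) = (12*(-499/115))*(-27) = -5988/115*(-27) = 161676/115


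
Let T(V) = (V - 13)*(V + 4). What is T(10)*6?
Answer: -252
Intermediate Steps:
T(V) = (-13 + V)*(4 + V)
T(10)*6 = (-52 + 10**2 - 9*10)*6 = (-52 + 100 - 90)*6 = -42*6 = -252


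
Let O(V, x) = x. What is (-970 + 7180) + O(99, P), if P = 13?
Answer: 6223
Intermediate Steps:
(-970 + 7180) + O(99, P) = (-970 + 7180) + 13 = 6210 + 13 = 6223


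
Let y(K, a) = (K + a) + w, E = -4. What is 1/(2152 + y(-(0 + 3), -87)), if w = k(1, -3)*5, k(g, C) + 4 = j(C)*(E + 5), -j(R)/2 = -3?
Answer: 1/2072 ≈ 0.00048263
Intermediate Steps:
j(R) = 6 (j(R) = -2*(-3) = 6)
k(g, C) = 2 (k(g, C) = -4 + 6*(-4 + 5) = -4 + 6*1 = -4 + 6 = 2)
w = 10 (w = 2*5 = 10)
y(K, a) = 10 + K + a (y(K, a) = (K + a) + 10 = 10 + K + a)
1/(2152 + y(-(0 + 3), -87)) = 1/(2152 + (10 - (0 + 3) - 87)) = 1/(2152 + (10 - 1*3 - 87)) = 1/(2152 + (10 - 3 - 87)) = 1/(2152 - 80) = 1/2072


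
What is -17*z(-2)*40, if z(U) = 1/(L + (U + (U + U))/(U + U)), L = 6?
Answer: -272/3 ≈ -90.667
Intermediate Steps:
z(U) = 2/15 (z(U) = 1/(6 + (U + (U + U))/(U + U)) = 1/(6 + (U + 2*U)/((2*U))) = 1/(6 + (3*U)*(1/(2*U))) = 1/(6 + 3/2) = 1/(15/2) = 2/15)
-17*z(-2)*40 = -17*2/15*40 = -34/15*40 = -272/3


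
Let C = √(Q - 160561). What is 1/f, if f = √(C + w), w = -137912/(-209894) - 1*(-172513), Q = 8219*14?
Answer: √104947/√(18104790767 + 314841*I*√5055) ≈ 0.0024076 - 1.4884e-6*I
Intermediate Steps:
Q = 115066
w = 18104790767/104947 (w = -137912*(-1/209894) + 172513 = 68956/104947 + 172513 = 18104790767/104947 ≈ 1.7251e+5)
C = 3*I*√5055 (C = √(115066 - 160561) = √(-45495) = 3*I*√5055 ≈ 213.3*I)
f = √(18104790767/104947 + 3*I*√5055) (f = √(3*I*√5055 + 18104790767/104947) = √(18104790767/104947 + 3*I*√5055) ≈ 415.35 + 0.257*I)
1/f = 1/(√(1900043476624349 + 33041618427*I*√5055)/104947) = 104947/√(1900043476624349 + 33041618427*I*√5055)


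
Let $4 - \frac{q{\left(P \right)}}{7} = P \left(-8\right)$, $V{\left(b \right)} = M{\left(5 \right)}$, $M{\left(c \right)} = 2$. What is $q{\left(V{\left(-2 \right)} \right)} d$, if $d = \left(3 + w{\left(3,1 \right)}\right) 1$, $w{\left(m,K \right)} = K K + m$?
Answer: $980$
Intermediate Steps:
$w{\left(m,K \right)} = m + K^{2}$ ($w{\left(m,K \right)} = K^{2} + m = m + K^{2}$)
$V{\left(b \right)} = 2$
$d = 7$ ($d = \left(3 + \left(3 + 1^{2}\right)\right) 1 = \left(3 + \left(3 + 1\right)\right) 1 = \left(3 + 4\right) 1 = 7 \cdot 1 = 7$)
$q{\left(P \right)} = 28 + 56 P$ ($q{\left(P \right)} = 28 - 7 P \left(-8\right) = 28 - 7 \left(- 8 P\right) = 28 + 56 P$)
$q{\left(V{\left(-2 \right)} \right)} d = \left(28 + 56 \cdot 2\right) 7 = \left(28 + 112\right) 7 = 140 \cdot 7 = 980$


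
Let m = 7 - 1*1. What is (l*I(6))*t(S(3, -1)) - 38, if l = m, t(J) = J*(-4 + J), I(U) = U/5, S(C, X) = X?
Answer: -2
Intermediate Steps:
I(U) = U/5 (I(U) = U*(1/5) = U/5)
m = 6 (m = 7 - 1 = 6)
l = 6
(l*I(6))*t(S(3, -1)) - 38 = (6*((1/5)*6))*(-(-4 - 1)) - 38 = (6*(6/5))*(-1*(-5)) - 38 = (36/5)*5 - 38 = 36 - 38 = -2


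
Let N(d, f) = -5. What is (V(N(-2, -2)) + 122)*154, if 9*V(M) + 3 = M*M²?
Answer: 149380/9 ≈ 16598.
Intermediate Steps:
V(M) = -⅓ + M³/9 (V(M) = -⅓ + (M*M²)/9 = -⅓ + M³/9)
(V(N(-2, -2)) + 122)*154 = ((-⅓ + (⅑)*(-5)³) + 122)*154 = ((-⅓ + (⅑)*(-125)) + 122)*154 = ((-⅓ - 125/9) + 122)*154 = (-128/9 + 122)*154 = (970/9)*154 = 149380/9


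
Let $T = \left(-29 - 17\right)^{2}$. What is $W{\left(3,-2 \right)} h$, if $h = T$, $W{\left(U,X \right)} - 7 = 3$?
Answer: $21160$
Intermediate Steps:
$W{\left(U,X \right)} = 10$ ($W{\left(U,X \right)} = 7 + 3 = 10$)
$T = 2116$ ($T = \left(-46\right)^{2} = 2116$)
$h = 2116$
$W{\left(3,-2 \right)} h = 10 \cdot 2116 = 21160$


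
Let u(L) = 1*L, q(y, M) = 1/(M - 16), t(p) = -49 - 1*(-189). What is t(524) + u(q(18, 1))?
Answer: 2099/15 ≈ 139.93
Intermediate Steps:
t(p) = 140 (t(p) = -49 + 189 = 140)
q(y, M) = 1/(-16 + M)
u(L) = L
t(524) + u(q(18, 1)) = 140 + 1/(-16 + 1) = 140 + 1/(-15) = 140 - 1/15 = 2099/15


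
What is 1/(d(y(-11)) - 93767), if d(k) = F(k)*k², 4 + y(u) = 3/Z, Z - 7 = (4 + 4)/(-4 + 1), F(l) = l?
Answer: -2197/206085606 ≈ -1.0661e-5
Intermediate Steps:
Z = 13/3 (Z = 7 + (4 + 4)/(-4 + 1) = 7 + 8/(-3) = 7 + 8*(-⅓) = 7 - 8/3 = 13/3 ≈ 4.3333)
y(u) = -43/13 (y(u) = -4 + 3/(13/3) = -4 + 3*(3/13) = -4 + 9/13 = -43/13)
d(k) = k³ (d(k) = k*k² = k³)
1/(d(y(-11)) - 93767) = 1/((-43/13)³ - 93767) = 1/(-79507/2197 - 93767) = 1/(-206085606/2197) = -2197/206085606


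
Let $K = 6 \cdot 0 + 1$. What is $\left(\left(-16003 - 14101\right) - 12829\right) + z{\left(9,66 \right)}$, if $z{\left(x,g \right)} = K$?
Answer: $-42932$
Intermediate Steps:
$K = 1$ ($K = 0 + 1 = 1$)
$z{\left(x,g \right)} = 1$
$\left(\left(-16003 - 14101\right) - 12829\right) + z{\left(9,66 \right)} = \left(\left(-16003 - 14101\right) - 12829\right) + 1 = \left(-30104 - 12829\right) + 1 = -42933 + 1 = -42932$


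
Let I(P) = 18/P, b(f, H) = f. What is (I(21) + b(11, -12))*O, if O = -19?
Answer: -1577/7 ≈ -225.29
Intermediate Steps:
(I(21) + b(11, -12))*O = (18/21 + 11)*(-19) = (18*(1/21) + 11)*(-19) = (6/7 + 11)*(-19) = (83/7)*(-19) = -1577/7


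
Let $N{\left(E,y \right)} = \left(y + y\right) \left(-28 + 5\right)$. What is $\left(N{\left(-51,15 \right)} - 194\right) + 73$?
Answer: $-811$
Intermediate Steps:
$N{\left(E,y \right)} = - 46 y$ ($N{\left(E,y \right)} = 2 y \left(-23\right) = - 46 y$)
$\left(N{\left(-51,15 \right)} - 194\right) + 73 = \left(\left(-46\right) 15 - 194\right) + 73 = \left(-690 - 194\right) + 73 = -884 + 73 = -811$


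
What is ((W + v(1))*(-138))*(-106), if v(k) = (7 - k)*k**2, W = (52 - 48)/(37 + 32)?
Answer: 88616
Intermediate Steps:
W = 4/69 ≈ 0.057971
v(k) = k**2*(7 - k)
((W + v(1))*(-138))*(-106) = ((4/69 + 1**2*(7 - 1*1))*(-138))*(-106) = ((4/69 + 1*(7 - 1))*(-138))*(-106) = ((4/69 + 1*6)*(-138))*(-106) = ((4/69 + 6)*(-138))*(-106) = ((418/69)*(-138))*(-106) = -836*(-106) = 88616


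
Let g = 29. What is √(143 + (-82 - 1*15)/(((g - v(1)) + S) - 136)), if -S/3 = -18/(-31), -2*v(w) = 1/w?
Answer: √6480725457/6711 ≈ 11.996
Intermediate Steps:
v(w) = -1/(2*w)
S = -54/31 (S = -(-54)/(-31) = -(-54)*(-1)/31 = -3*18/31 = -54/31 ≈ -1.7419)
√(143 + (-82 - 1*15)/(((g - v(1)) + S) - 136)) = √(143 + (-82 - 1*15)/(((29 - (-1)/(2*1)) - 54/31) - 136)) = √(143 + (-82 - 15)/(((29 - (-1)/2) - 54/31) - 136)) = √(143 - 97/(((29 - 1*(-½)) - 54/31) - 136)) = √(143 - 97/(((29 + ½) - 54/31) - 136)) = √(143 - 97/((59/2 - 54/31) - 136)) = √(143 - 97/(1721/62 - 136)) = √(143 - 97/(-6711/62)) = √(143 - 97*(-62/6711)) = √(143 + 6014/6711) = √(965687/6711) = √6480725457/6711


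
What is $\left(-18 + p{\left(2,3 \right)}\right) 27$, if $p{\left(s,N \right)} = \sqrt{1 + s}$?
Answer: $-486 + 27 \sqrt{3} \approx -439.23$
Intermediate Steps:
$\left(-18 + p{\left(2,3 \right)}\right) 27 = \left(-18 + \sqrt{1 + 2}\right) 27 = \left(-18 + \sqrt{3}\right) 27 = -486 + 27 \sqrt{3}$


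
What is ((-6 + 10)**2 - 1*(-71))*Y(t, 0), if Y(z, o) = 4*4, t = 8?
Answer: 1392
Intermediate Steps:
Y(z, o) = 16
((-6 + 10)**2 - 1*(-71))*Y(t, 0) = ((-6 + 10)**2 - 1*(-71))*16 = (4**2 + 71)*16 = (16 + 71)*16 = 87*16 = 1392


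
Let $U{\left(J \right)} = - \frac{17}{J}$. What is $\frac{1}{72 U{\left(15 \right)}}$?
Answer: $- \frac{5}{408} \approx -0.012255$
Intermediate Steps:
$\frac{1}{72 U{\left(15 \right)}} = \frac{1}{72 \left(- \frac{17}{15}\right)} = \frac{1}{- \frac{408}{5}} = - \frac{5}{408}$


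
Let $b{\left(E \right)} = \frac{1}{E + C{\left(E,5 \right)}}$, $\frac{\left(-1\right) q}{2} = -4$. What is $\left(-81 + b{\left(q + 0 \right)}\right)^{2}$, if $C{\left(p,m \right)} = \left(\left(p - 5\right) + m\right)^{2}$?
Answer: $\frac{34000561}{5184} \approx 6558.8$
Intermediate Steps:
$q = 8$ ($q = \left(-2\right) \left(-4\right) = 8$)
$C{\left(p,m \right)} = \left(-5 + m + p\right)^{2}$ ($C{\left(p,m \right)} = \left(\left(-5 + p\right) + m\right)^{2} = \left(-5 + m + p\right)^{2}$)
$b{\left(E \right)} = \frac{1}{E + E^{2}}$ ($b{\left(E \right)} = \frac{1}{E + \left(-5 + 5 + E\right)^{2}} = \frac{1}{E + E^{2}}$)
$\left(-81 + b{\left(q + 0 \right)}\right)^{2} = \left(-81 + \frac{1}{\left(8 + 0\right) \left(1 + \left(8 + 0\right)\right)}\right)^{2} = \left(-81 + \frac{1}{8 \left(1 + 8\right)}\right)^{2} = \left(-81 + \frac{1}{8 \cdot 9}\right)^{2} = \left(-81 + \frac{1}{8} \cdot \frac{1}{9}\right)^{2} = \left(-81 + \frac{1}{72}\right)^{2} = \left(- \frac{5831}{72}\right)^{2} = \frac{34000561}{5184}$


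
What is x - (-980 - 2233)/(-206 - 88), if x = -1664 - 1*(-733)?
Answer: -13187/14 ≈ -941.93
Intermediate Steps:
x = -931 (x = -1664 + 733 = -931)
x - (-980 - 2233)/(-206 - 88) = -931 - (-980 - 2233)/(-206 - 88) = -931 - (-3213)/(-294) = -931 - (-3213)*(-1)/294 = -931 - 1*153/14 = -931 - 153/14 = -13187/14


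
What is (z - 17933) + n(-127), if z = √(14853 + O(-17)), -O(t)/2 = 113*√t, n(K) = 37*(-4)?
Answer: -18081 + √(14853 - 226*I*√17) ≈ -17959.0 - 3.821*I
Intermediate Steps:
n(K) = -148
O(t) = -226*√t
z = √(14853 - 226*I*√17) ≈ 121.93 - 3.821*I
(z - 17933) + n(-127) = (√(14853 - 226*I*√17) - 17933) - 148 = (-17933 + √(14853 - 226*I*√17)) - 148 = -18081 + √(14853 - 226*I*√17)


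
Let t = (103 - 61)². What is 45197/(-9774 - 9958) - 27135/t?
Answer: -4271912/241717 ≈ -17.673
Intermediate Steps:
t = 1764 (t = 42² = 1764)
45197/(-9774 - 9958) - 27135/t = 45197/(-9774 - 9958) - 27135/1764 = 45197/(-19732) - 27135*1/1764 = 45197*(-1/19732) - 3015/196 = -45197/19732 - 3015/196 = -4271912/241717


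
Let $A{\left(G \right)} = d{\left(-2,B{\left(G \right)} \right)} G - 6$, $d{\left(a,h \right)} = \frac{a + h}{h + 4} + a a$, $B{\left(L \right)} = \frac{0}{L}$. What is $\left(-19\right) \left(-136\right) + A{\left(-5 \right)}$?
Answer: $\frac{5121}{2} \approx 2560.5$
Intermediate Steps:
$B{\left(L \right)} = 0$
$d{\left(a,h \right)} = a^{2} + \frac{a + h}{4 + h}$ ($d{\left(a,h \right)} = \frac{a + h}{4 + h} + a^{2} = a^{2} + \frac{a + h}{4 + h}$)
$A{\left(G \right)} = -6 + \frac{7 G}{2}$ ($A{\left(G \right)} = \frac{-2 + 0 + 4 \left(-2\right)^{2} + 0 \left(-2\right)^{2}}{4 + 0} G - 6 = \frac{-2 + 0 + 4 \cdot 4 + 0 \cdot 4}{4} G - 6 = \frac{-2 + 0 + 16 + 0}{4} G - 6 = \frac{1}{4} \cdot 14 G - 6 = \frac{7 G}{2} - 6 = -6 + \frac{7 G}{2}$)
$\left(-19\right) \left(-136\right) + A{\left(-5 \right)} = \left(-19\right) \left(-136\right) + \left(-6 + \frac{7}{2} \left(-5\right)\right) = 2584 - \frac{47}{2} = \frac{5121}{2}$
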